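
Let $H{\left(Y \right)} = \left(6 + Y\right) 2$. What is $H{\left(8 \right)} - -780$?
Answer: $808$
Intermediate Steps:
$H{\left(Y \right)} = 12 + 2 Y$
$H{\left(8 \right)} - -780 = \left(12 + 2 \cdot 8\right) - -780 = \left(12 + 16\right) + 780 = 28 + 780 = 808$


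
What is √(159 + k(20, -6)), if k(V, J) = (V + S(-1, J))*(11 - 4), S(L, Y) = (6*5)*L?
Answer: √89 ≈ 9.4340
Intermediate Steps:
S(L, Y) = 30*L
k(V, J) = -210 + 7*V (k(V, J) = (V + 30*(-1))*(11 - 4) = (V - 30)*7 = (-30 + V)*7 = -210 + 7*V)
√(159 + k(20, -6)) = √(159 + (-210 + 7*20)) = √(159 + (-210 + 140)) = √(159 - 70) = √89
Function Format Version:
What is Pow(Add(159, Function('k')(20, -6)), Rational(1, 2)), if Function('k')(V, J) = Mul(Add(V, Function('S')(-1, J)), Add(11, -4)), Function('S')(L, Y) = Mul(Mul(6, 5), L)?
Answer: Pow(89, Rational(1, 2)) ≈ 9.4340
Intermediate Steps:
Function('S')(L, Y) = Mul(30, L)
Function('k')(V, J) = Add(-210, Mul(7, V)) (Function('k')(V, J) = Mul(Add(V, Mul(30, -1)), Add(11, -4)) = Mul(Add(V, -30), 7) = Mul(Add(-30, V), 7) = Add(-210, Mul(7, V)))
Pow(Add(159, Function('k')(20, -6)), Rational(1, 2)) = Pow(Add(159, Add(-210, Mul(7, 20))), Rational(1, 2)) = Pow(Add(159, Add(-210, 140)), Rational(1, 2)) = Pow(Add(159, -70), Rational(1, 2)) = Pow(89, Rational(1, 2))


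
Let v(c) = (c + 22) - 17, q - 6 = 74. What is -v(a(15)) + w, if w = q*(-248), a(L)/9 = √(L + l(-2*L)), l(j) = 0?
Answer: -19845 - 9*√15 ≈ -19880.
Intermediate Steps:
q = 80 (q = 6 + 74 = 80)
a(L) = 9*√L (a(L) = 9*√(L + 0) = 9*√L)
v(c) = 5 + c (v(c) = (22 + c) - 17 = 5 + c)
w = -19840 (w = 80*(-248) = -19840)
-v(a(15)) + w = -(5 + 9*√15) - 19840 = (-5 - 9*√15) - 19840 = -19845 - 9*√15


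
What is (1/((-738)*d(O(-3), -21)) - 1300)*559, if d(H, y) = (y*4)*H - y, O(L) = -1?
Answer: -56311983559/77490 ≈ -7.2670e+5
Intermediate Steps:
d(H, y) = -y + 4*H*y (d(H, y) = (4*y)*H - y = 4*H*y - y = -y + 4*H*y)
(1/((-738)*d(O(-3), -21)) - 1300)*559 = (1/((-738)*((-21*(-1 + 4*(-1))))) - 1300)*559 = (-(-1/(21*(-1 - 4)))/738 - 1300)*559 = (-1/(738*((-21*(-5)))) - 1300)*559 = (-1/738/105 - 1300)*559 = (-1/738*1/105 - 1300)*559 = (-1/77490 - 1300)*559 = -100737001/77490*559 = -56311983559/77490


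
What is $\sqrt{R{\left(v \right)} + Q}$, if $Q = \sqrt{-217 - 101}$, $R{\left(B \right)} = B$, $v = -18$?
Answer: $\sqrt{-18 + i \sqrt{318}} \approx 1.9154 + 4.655 i$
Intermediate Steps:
$Q = i \sqrt{318}$ ($Q = \sqrt{-318} = i \sqrt{318} \approx 17.833 i$)
$\sqrt{R{\left(v \right)} + Q} = \sqrt{-18 + i \sqrt{318}}$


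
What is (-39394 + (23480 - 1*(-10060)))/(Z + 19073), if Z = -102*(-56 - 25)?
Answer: -5854/27335 ≈ -0.21416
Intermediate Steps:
Z = 8262 (Z = -102*(-81) = 8262)
(-39394 + (23480 - 1*(-10060)))/(Z + 19073) = (-39394 + (23480 - 1*(-10060)))/(8262 + 19073) = (-39394 + (23480 + 10060))/27335 = (-39394 + 33540)*(1/27335) = -5854*1/27335 = -5854/27335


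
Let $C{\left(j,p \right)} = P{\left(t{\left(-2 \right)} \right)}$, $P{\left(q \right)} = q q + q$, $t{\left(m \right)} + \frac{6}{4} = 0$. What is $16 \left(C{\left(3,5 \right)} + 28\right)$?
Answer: $460$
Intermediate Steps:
$t{\left(m \right)} = - \frac{3}{2}$ ($t{\left(m \right)} = - \frac{3}{2} + 0 = - \frac{3}{2}$)
$P{\left(q \right)} = q + q^{2}$ ($P{\left(q \right)} = q^{2} + q = q + q^{2}$)
$C{\left(j,p \right)} = \frac{3}{4}$ ($C{\left(j,p \right)} = - \frac{3 \left(1 - \frac{3}{2}\right)}{2} = \left(- \frac{3}{2}\right) \left(- \frac{1}{2}\right) = \frac{3}{4}$)
$16 \left(C{\left(3,5 \right)} + 28\right) = 16 \left(\frac{3}{4} + 28\right) = 16 \cdot \frac{115}{4} = 460$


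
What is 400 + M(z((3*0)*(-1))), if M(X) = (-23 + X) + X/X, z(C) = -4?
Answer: 374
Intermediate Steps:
M(X) = -22 + X (M(X) = (-23 + X) + 1 = -22 + X)
400 + M(z((3*0)*(-1))) = 400 + (-22 - 4) = 400 - 26 = 374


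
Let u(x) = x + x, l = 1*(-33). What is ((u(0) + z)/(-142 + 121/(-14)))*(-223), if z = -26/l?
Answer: 81172/69597 ≈ 1.1663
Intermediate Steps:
l = -33
z = 26/33 (z = -26/(-33) = -26*(-1/33) = 26/33 ≈ 0.78788)
u(x) = 2*x
((u(0) + z)/(-142 + 121/(-14)))*(-223) = ((2*0 + 26/33)/(-142 + 121/(-14)))*(-223) = ((0 + 26/33)/(-142 + 121*(-1/14)))*(-223) = (26/(33*(-142 - 121/14)))*(-223) = (26/(33*(-2109/14)))*(-223) = ((26/33)*(-14/2109))*(-223) = -364/69597*(-223) = 81172/69597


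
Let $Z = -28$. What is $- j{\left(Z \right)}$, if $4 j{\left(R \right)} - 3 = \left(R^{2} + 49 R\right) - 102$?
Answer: $\frac{687}{4} \approx 171.75$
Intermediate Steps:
$j{\left(R \right)} = - \frac{99}{4} + \frac{R^{2}}{4} + \frac{49 R}{4}$ ($j{\left(R \right)} = \frac{3}{4} + \frac{\left(R^{2} + 49 R\right) - 102}{4} = \frac{3}{4} + \frac{-102 + R^{2} + 49 R}{4} = \frac{3}{4} + \left(- \frac{51}{2} + \frac{R^{2}}{4} + \frac{49 R}{4}\right) = - \frac{99}{4} + \frac{R^{2}}{4} + \frac{49 R}{4}$)
$- j{\left(Z \right)} = - (- \frac{99}{4} + \frac{\left(-28\right)^{2}}{4} + \frac{49}{4} \left(-28\right)) = - (- \frac{99}{4} + \frac{1}{4} \cdot 784 - 343) = - (- \frac{99}{4} + 196 - 343) = \left(-1\right) \left(- \frac{687}{4}\right) = \frac{687}{4}$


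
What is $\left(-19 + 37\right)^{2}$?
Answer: $324$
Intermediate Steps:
$\left(-19 + 37\right)^{2} = 18^{2} = 324$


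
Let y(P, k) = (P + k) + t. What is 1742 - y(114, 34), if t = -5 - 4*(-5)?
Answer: 1579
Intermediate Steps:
t = 15 (t = -5 + 20 = 15)
y(P, k) = 15 + P + k (y(P, k) = (P + k) + 15 = 15 + P + k)
1742 - y(114, 34) = 1742 - (15 + 114 + 34) = 1742 - 1*163 = 1742 - 163 = 1579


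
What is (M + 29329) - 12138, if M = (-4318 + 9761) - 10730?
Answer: 11904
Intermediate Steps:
M = -5287 (M = 5443 - 10730 = -5287)
(M + 29329) - 12138 = (-5287 + 29329) - 12138 = 24042 - 12138 = 11904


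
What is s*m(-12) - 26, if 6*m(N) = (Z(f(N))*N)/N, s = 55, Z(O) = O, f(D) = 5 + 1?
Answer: 29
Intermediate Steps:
f(D) = 6
m(N) = 1 (m(N) = ((6*N)/N)/6 = (1/6)*6 = 1)
s*m(-12) - 26 = 55*1 - 26 = 55 - 26 = 29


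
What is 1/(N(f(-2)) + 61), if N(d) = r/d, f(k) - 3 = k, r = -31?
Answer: 1/30 ≈ 0.033333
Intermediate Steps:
f(k) = 3 + k
N(d) = -31/d
1/(N(f(-2)) + 61) = 1/(-31/(3 - 2) + 61) = 1/(-31/1 + 61) = 1/(-31*1 + 61) = 1/(-31 + 61) = 1/30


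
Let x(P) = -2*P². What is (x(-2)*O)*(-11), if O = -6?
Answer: -528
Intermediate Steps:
(x(-2)*O)*(-11) = (-2*(-2)²*(-6))*(-11) = (-2*4*(-6))*(-11) = -8*(-6)*(-11) = 48*(-11) = -528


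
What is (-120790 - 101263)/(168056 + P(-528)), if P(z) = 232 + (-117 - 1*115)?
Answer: -222053/168056 ≈ -1.3213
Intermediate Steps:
P(z) = 0 (P(z) = 232 + (-117 - 115) = 232 - 232 = 0)
(-120790 - 101263)/(168056 + P(-528)) = (-120790 - 101263)/(168056 + 0) = -222053/168056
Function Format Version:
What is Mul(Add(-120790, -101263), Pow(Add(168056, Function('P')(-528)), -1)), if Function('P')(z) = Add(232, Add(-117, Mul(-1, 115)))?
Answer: Rational(-222053, 168056) ≈ -1.3213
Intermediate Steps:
Function('P')(z) = 0 (Function('P')(z) = Add(232, Add(-117, -115)) = Add(232, -232) = 0)
Mul(Add(-120790, -101263), Pow(Add(168056, Function('P')(-528)), -1)) = Mul(Add(-120790, -101263), Pow(Add(168056, 0), -1)) = Mul(-222053, Pow(168056, -1)) = Mul(-222053, Rational(1, 168056)) = Rational(-222053, 168056)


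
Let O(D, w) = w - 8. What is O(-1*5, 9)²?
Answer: 1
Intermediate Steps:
O(D, w) = -8 + w
O(-1*5, 9)² = (-8 + 9)² = 1² = 1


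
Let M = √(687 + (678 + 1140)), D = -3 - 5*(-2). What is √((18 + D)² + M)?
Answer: √(625 + √2505) ≈ 25.982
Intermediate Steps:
D = 7 (D = -3 + 10 = 7)
M = √2505 (M = √(687 + 1818) = √2505 ≈ 50.050)
√((18 + D)² + M) = √((18 + 7)² + √2505) = √(25² + √2505) = √(625 + √2505)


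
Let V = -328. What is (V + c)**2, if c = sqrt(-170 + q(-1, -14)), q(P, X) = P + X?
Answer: (328 - I*sqrt(185))**2 ≈ 1.074e+5 - 8922.6*I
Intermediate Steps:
c = I*sqrt(185) (c = sqrt(-170 + (-1 - 14)) = sqrt(-170 - 15) = sqrt(-185) = I*sqrt(185) ≈ 13.601*I)
(V + c)**2 = (-328 + I*sqrt(185))**2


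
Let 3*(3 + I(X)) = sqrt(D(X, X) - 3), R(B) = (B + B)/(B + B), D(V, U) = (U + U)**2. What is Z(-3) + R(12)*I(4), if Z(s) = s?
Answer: -6 + sqrt(61)/3 ≈ -3.3966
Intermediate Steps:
D(V, U) = 4*U**2 (D(V, U) = (2*U)**2 = 4*U**2)
R(B) = 1 (R(B) = (2*B)/((2*B)) = (2*B)*(1/(2*B)) = 1)
I(X) = -3 + sqrt(-3 + 4*X**2)/3 (I(X) = -3 + sqrt(4*X**2 - 3)/3 = -3 + sqrt(-3 + 4*X**2)/3)
Z(-3) + R(12)*I(4) = -3 + 1*(-3 + sqrt(-3 + 4*4**2)/3) = -3 + 1*(-3 + sqrt(-3 + 4*16)/3) = -3 + 1*(-3 + sqrt(-3 + 64)/3) = -3 + 1*(-3 + sqrt(61)/3) = -3 + (-3 + sqrt(61)/3) = -6 + sqrt(61)/3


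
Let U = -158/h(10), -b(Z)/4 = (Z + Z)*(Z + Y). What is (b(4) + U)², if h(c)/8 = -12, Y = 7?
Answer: 282811489/2304 ≈ 1.2275e+5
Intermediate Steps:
h(c) = -96 (h(c) = 8*(-12) = -96)
b(Z) = -8*Z*(7 + Z) (b(Z) = -4*(Z + Z)*(Z + 7) = -4*2*Z*(7 + Z) = -8*Z*(7 + Z))
U = 79/48 (U = -158/(-96) = -158*(-1/96) = 79/48 ≈ 1.6458)
(b(4) + U)² = (-8*4*(7 + 4) + 79/48)² = (-8*4*11 + 79/48)² = (-352 + 79/48)² = (-16817/48)² = 282811489/2304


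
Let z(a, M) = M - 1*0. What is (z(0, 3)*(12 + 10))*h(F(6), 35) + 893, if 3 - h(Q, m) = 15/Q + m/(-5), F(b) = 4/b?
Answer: 68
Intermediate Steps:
z(a, M) = M (z(a, M) = M + 0 = M)
h(Q, m) = 3 - 15/Q + m/5 (h(Q, m) = 3 - (15/Q + m/(-5)) = 3 - (15/Q + m*(-⅕)) = 3 - (15/Q - m/5) = 3 + (-15/Q + m/5) = 3 - 15/Q + m/5)
(z(0, 3)*(12 + 10))*h(F(6), 35) + 893 = (3*(12 + 10))*(3 - 15/(4/6) + (⅕)*35) + 893 = (3*22)*(3 - 15/(4*(⅙)) + 7) + 893 = 66*(3 - 15/⅔ + 7) + 893 = 66*(3 - 15*3/2 + 7) + 893 = 66*(3 - 45/2 + 7) + 893 = 66*(-25/2) + 893 = -825 + 893 = 68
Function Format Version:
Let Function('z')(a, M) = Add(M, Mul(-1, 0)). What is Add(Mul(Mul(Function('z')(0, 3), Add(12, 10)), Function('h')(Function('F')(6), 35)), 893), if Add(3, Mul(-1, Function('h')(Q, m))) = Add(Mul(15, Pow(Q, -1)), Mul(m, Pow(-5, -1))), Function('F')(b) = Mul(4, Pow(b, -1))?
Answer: 68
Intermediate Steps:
Function('z')(a, M) = M (Function('z')(a, M) = Add(M, 0) = M)
Function('h')(Q, m) = Add(3, Mul(-15, Pow(Q, -1)), Mul(Rational(1, 5), m)) (Function('h')(Q, m) = Add(3, Mul(-1, Add(Mul(15, Pow(Q, -1)), Mul(m, Pow(-5, -1))))) = Add(3, Mul(-1, Add(Mul(15, Pow(Q, -1)), Mul(m, Rational(-1, 5))))) = Add(3, Mul(-1, Add(Mul(15, Pow(Q, -1)), Mul(Rational(-1, 5), m)))) = Add(3, Add(Mul(-15, Pow(Q, -1)), Mul(Rational(1, 5), m))) = Add(3, Mul(-15, Pow(Q, -1)), Mul(Rational(1, 5), m)))
Add(Mul(Mul(Function('z')(0, 3), Add(12, 10)), Function('h')(Function('F')(6), 35)), 893) = Add(Mul(Mul(3, Add(12, 10)), Add(3, Mul(-15, Pow(Mul(4, Pow(6, -1)), -1)), Mul(Rational(1, 5), 35))), 893) = Add(Mul(Mul(3, 22), Add(3, Mul(-15, Pow(Mul(4, Rational(1, 6)), -1)), 7)), 893) = Add(Mul(66, Add(3, Mul(-15, Pow(Rational(2, 3), -1)), 7)), 893) = Add(Mul(66, Add(3, Mul(-15, Rational(3, 2)), 7)), 893) = Add(Mul(66, Add(3, Rational(-45, 2), 7)), 893) = Add(Mul(66, Rational(-25, 2)), 893) = Add(-825, 893) = 68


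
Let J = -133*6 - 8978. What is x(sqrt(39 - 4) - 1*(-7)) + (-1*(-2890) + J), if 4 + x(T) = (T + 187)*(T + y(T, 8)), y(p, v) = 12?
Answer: -3169 + 213*sqrt(35) ≈ -1908.9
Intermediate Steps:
J = -9776 (J = -798 - 8978 = -9776)
x(T) = -4 + (12 + T)*(187 + T) (x(T) = -4 + (T + 187)*(T + 12) = -4 + (187 + T)*(12 + T) = -4 + (12 + T)*(187 + T))
x(sqrt(39 - 4) - 1*(-7)) + (-1*(-2890) + J) = (2240 + (sqrt(39 - 4) - 1*(-7))**2 + 199*(sqrt(39 - 4) - 1*(-7))) + (-1*(-2890) - 9776) = (2240 + (sqrt(35) + 7)**2 + 199*(sqrt(35) + 7)) + (2890 - 9776) = (2240 + (7 + sqrt(35))**2 + 199*(7 + sqrt(35))) - 6886 = (2240 + (7 + sqrt(35))**2 + (1393 + 199*sqrt(35))) - 6886 = (3633 + (7 + sqrt(35))**2 + 199*sqrt(35)) - 6886 = -3253 + (7 + sqrt(35))**2 + 199*sqrt(35)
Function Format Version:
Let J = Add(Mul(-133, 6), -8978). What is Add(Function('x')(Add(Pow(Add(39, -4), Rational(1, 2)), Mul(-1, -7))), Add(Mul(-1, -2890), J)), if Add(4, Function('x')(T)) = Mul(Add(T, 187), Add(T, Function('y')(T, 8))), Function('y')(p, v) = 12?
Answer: Add(-3169, Mul(213, Pow(35, Rational(1, 2)))) ≈ -1908.9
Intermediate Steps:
J = -9776 (J = Add(-798, -8978) = -9776)
Function('x')(T) = Add(-4, Mul(Add(12, T), Add(187, T))) (Function('x')(T) = Add(-4, Mul(Add(T, 187), Add(T, 12))) = Add(-4, Mul(Add(187, T), Add(12, T))) = Add(-4, Mul(Add(12, T), Add(187, T))))
Add(Function('x')(Add(Pow(Add(39, -4), Rational(1, 2)), Mul(-1, -7))), Add(Mul(-1, -2890), J)) = Add(Add(2240, Pow(Add(Pow(Add(39, -4), Rational(1, 2)), Mul(-1, -7)), 2), Mul(199, Add(Pow(Add(39, -4), Rational(1, 2)), Mul(-1, -7)))), Add(Mul(-1, -2890), -9776)) = Add(Add(2240, Pow(Add(Pow(35, Rational(1, 2)), 7), 2), Mul(199, Add(Pow(35, Rational(1, 2)), 7))), Add(2890, -9776)) = Add(Add(2240, Pow(Add(7, Pow(35, Rational(1, 2))), 2), Mul(199, Add(7, Pow(35, Rational(1, 2))))), -6886) = Add(Add(2240, Pow(Add(7, Pow(35, Rational(1, 2))), 2), Add(1393, Mul(199, Pow(35, Rational(1, 2))))), -6886) = Add(Add(3633, Pow(Add(7, Pow(35, Rational(1, 2))), 2), Mul(199, Pow(35, Rational(1, 2)))), -6886) = Add(-3253, Pow(Add(7, Pow(35, Rational(1, 2))), 2), Mul(199, Pow(35, Rational(1, 2))))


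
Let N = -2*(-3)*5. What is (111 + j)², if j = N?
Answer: 19881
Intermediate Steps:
N = 30 (N = 6*5 = 30)
j = 30
(111 + j)² = (111 + 30)² = 141² = 19881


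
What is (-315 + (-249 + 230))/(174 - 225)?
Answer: 334/51 ≈ 6.5490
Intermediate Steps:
(-315 + (-249 + 230))/(174 - 225) = (-315 - 19)/(-51) = -334*(-1/51) = 334/51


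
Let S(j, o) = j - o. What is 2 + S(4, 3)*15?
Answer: 17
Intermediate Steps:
2 + S(4, 3)*15 = 2 + (4 - 1*3)*15 = 2 + (4 - 3)*15 = 2 + 1*15 = 2 + 15 = 17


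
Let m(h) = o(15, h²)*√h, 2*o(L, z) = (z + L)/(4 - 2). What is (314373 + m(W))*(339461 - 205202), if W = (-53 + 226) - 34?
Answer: 42207404607 + 649008006*√139 ≈ 4.9859e+10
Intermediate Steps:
o(L, z) = L/4 + z/4 (o(L, z) = ((z + L)/(4 - 2))/2 = ((L + z)/2)/2 = ((L + z)*(½))/2 = (L/2 + z/2)/2 = L/4 + z/4)
W = 139 (W = 173 - 34 = 139)
m(h) = √h*(15/4 + h²/4) (m(h) = ((¼)*15 + h²/4)*√h = (15/4 + h²/4)*√h = √h*(15/4 + h²/4))
(314373 + m(W))*(339461 - 205202) = (314373 + √139*(15 + 139²)/4)*(339461 - 205202) = (314373 + √139*(15 + 19321)/4)*134259 = (314373 + (¼)*√139*19336)*134259 = (314373 + 4834*√139)*134259 = 42207404607 + 649008006*√139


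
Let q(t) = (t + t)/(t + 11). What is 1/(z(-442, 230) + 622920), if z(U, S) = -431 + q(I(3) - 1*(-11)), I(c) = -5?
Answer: 17/10582325 ≈ 1.6065e-6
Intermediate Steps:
q(t) = 2*t/(11 + t) (q(t) = (2*t)/(11 + t) = 2*t/(11 + t))
z(U, S) = -7315/17 (z(U, S) = -431 + 2*(-5 - 1*(-11))/(11 + (-5 - 1*(-11))) = -431 + 2*(-5 + 11)/(11 + (-5 + 11)) = -431 + 2*6/(11 + 6) = -431 + 2*6/17 = -431 + 2*6*(1/17) = -431 + 12/17 = -7315/17)
1/(z(-442, 230) + 622920) = 1/(-7315/17 + 622920) = 1/(10582325/17) = 17/10582325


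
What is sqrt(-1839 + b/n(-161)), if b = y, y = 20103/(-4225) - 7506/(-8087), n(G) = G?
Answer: 9*I*sqrt(162608949458751558)/84630455 ≈ 42.883*I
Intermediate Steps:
y = -130860111/34167575 (y = 20103*(-1/4225) - 7506*(-1/8087) = -20103/4225 + 7506/8087 = -130860111/34167575 ≈ -3.8299)
b = -130860111/34167575 ≈ -3.8299
sqrt(-1839 + b/n(-161)) = sqrt(-1839 - 130860111/34167575/(-161)) = sqrt(-1839 - 130860111/34167575*(-1/161)) = sqrt(-1839 + 130860111/5500979575) = sqrt(-10116170578314/5500979575) = 9*I*sqrt(162608949458751558)/84630455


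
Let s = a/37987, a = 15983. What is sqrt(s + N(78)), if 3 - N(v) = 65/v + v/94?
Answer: sqrt(201695091813870)/10712334 ≈ 1.3258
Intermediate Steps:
N(v) = 3 - 65/v - v/94 (N(v) = 3 - (65/v + v/94) = 3 + (-65/v - v/94) = 3 - 65/v - v/94)
s = 15983/37987 ≈ 0.42075
sqrt(s + N(78)) = sqrt(15983/37987 + (3 - 65/78 - 1/94*78)) = sqrt(15983/37987 + (3 - 65*1/78 - 39/47)) = sqrt(15983/37987 + (3 - 5/6 - 39/47)) = sqrt(15983/37987 + 377/282) = sqrt(18828305/10712334) = sqrt(201695091813870)/10712334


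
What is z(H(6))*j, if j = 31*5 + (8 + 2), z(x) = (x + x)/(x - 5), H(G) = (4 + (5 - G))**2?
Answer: 1485/2 ≈ 742.50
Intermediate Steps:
H(G) = (9 - G)**2
z(x) = 2*x/(-5 + x) (z(x) = (2*x)/(-5 + x) = 2*x/(-5 + x))
j = 165 (j = 155 + 10 = 165)
z(H(6))*j = (2*(-9 + 6)**2/(-5 + (-9 + 6)**2))*165 = (2*(-3)**2/(-5 + (-3)**2))*165 = (2*9/(-5 + 9))*165 = (2*9/4)*165 = (2*9*(1/4))*165 = (9/2)*165 = 1485/2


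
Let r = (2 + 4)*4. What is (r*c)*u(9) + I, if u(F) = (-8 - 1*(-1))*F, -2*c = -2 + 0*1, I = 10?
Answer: -1502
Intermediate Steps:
c = 1 (c = -(-2 + 0*1)/2 = -(-2 + 0)/2 = -½*(-2) = 1)
r = 24 (r = 6*4 = 24)
u(F) = -7*F (u(F) = (-8 + 1)*F = -7*F)
(r*c)*u(9) + I = (24*1)*(-7*9) + 10 = 24*(-63) + 10 = -1512 + 10 = -1502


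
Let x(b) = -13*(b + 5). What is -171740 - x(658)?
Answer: -163121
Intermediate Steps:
x(b) = -65 - 13*b (x(b) = -13*(5 + b) = -65 - 13*b)
-171740 - x(658) = -171740 - (-65 - 13*658) = -171740 - (-65 - 8554) = -171740 - 1*(-8619) = -171740 + 8619 = -163121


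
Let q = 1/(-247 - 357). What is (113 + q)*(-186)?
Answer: -6347343/302 ≈ -21018.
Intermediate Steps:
q = -1/604 (q = 1/(-604) = -1/604 ≈ -0.0016556)
(113 + q)*(-186) = (113 - 1/604)*(-186) = (68251/604)*(-186) = -6347343/302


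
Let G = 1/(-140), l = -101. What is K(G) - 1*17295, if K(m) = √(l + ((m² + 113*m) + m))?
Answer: -17295 + I*√1995559/140 ≈ -17295.0 + 10.09*I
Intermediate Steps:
G = -1/140 ≈ -0.0071429
K(m) = √(-101 + m² + 114*m) (K(m) = √(-101 + ((m² + 113*m) + m)) = √(-101 + (m² + 114*m)) = √(-101 + m² + 114*m))
K(G) - 1*17295 = √(-101 + (-1/140)² + 114*(-1/140)) - 1*17295 = √(-101 + 1/19600 - 57/70) - 17295 = √(-1995559/19600) - 17295 = I*√1995559/140 - 17295 = -17295 + I*√1995559/140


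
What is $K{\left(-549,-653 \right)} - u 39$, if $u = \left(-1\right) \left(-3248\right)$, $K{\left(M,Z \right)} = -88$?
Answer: $-126760$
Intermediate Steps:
$u = 3248$
$K{\left(-549,-653 \right)} - u 39 = -88 - 3248 \cdot 39 = -88 - 126672 = -126760$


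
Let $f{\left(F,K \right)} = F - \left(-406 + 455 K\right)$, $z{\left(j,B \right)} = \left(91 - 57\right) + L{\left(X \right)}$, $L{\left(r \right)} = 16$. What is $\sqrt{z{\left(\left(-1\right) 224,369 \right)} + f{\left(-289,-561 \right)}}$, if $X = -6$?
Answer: $\sqrt{255422} \approx 505.39$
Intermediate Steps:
$z{\left(j,B \right)} = 50$ ($z{\left(j,B \right)} = \left(91 - 57\right) + 16 = 34 + 16 = 50$)
$f{\left(F,K \right)} = 406 + F - 455 K$ ($f{\left(F,K \right)} = F - \left(-406 + 455 K\right) = 406 + F - 455 K$)
$\sqrt{z{\left(\left(-1\right) 224,369 \right)} + f{\left(-289,-561 \right)}} = \sqrt{50 - -255372} = \sqrt{50 + \left(406 - 289 + 255255\right)} = \sqrt{50 + 255372} = \sqrt{255422}$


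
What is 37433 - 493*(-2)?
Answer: 38419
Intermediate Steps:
37433 - 493*(-2) = 37433 + 986 = 38419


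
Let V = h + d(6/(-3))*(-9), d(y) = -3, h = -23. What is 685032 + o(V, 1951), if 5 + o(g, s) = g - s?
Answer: 683080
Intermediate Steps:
V = 4 (V = -23 - 3*(-9) = -23 + 27 = 4)
o(g, s) = -5 + g - s (o(g, s) = -5 + (g - s) = -5 + g - s)
685032 + o(V, 1951) = 685032 + (-5 + 4 - 1*1951) = 685032 + (-5 + 4 - 1951) = 685032 - 1952 = 683080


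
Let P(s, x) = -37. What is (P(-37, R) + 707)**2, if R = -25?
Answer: 448900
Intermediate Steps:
(P(-37, R) + 707)**2 = (-37 + 707)**2 = 670**2 = 448900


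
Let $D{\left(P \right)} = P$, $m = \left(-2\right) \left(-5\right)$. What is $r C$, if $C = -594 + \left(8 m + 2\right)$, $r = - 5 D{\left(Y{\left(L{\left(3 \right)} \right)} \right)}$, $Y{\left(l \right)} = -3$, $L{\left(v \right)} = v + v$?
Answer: $-7680$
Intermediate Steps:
$L{\left(v \right)} = 2 v$
$m = 10$
$r = 15$ ($r = \left(-5\right) \left(-3\right) = 15$)
$C = -512$ ($C = -594 + \left(8 \cdot 10 + 2\right) = -594 + \left(80 + 2\right) = -594 + 82 = -512$)
$r C = 15 \left(-512\right) = -7680$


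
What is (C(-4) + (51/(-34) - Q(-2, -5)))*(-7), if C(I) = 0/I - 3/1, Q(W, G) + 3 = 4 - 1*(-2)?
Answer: 105/2 ≈ 52.500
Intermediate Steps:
Q(W, G) = 3 (Q(W, G) = -3 + (4 - 1*(-2)) = -3 + (4 + 2) = -3 + 6 = 3)
C(I) = -3 (C(I) = 0 - 3*1 = 0 - 3 = -3)
(C(-4) + (51/(-34) - Q(-2, -5)))*(-7) = (-3 + (51/(-34) - 1*3))*(-7) = (-3 + (51*(-1/34) - 3))*(-7) = (-3 + (-3/2 - 3))*(-7) = (-3 - 9/2)*(-7) = -15/2*(-7) = 105/2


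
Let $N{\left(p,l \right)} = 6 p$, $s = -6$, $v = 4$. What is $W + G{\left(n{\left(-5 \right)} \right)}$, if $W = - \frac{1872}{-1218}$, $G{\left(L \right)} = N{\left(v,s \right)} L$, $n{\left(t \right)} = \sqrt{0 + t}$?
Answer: $\frac{312}{203} + 24 i \sqrt{5} \approx 1.5369 + 53.666 i$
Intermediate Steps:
$n{\left(t \right)} = \sqrt{t}$
$G{\left(L \right)} = 24 L$ ($G{\left(L \right)} = 6 \cdot 4 L = 24 L$)
$W = \frac{312}{203}$ ($W = \left(-1872\right) \left(- \frac{1}{1218}\right) = \frac{312}{203} \approx 1.5369$)
$W + G{\left(n{\left(-5 \right)} \right)} = \frac{312}{203} + 24 \sqrt{-5} = \frac{312}{203} + 24 i \sqrt{5}$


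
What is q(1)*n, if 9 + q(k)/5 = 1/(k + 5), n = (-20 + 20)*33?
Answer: 0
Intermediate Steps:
n = 0 (n = 0*33 = 0)
q(k) = -45 + 5/(5 + k) (q(k) = -45 + 5/(k + 5) = -45 + 5/(5 + k))
q(1)*n = (5*(-44 - 9*1)/(5 + 1))*0 = (5*(-44 - 9)/6)*0 = (5*(1/6)*(-53))*0 = -265/6*0 = 0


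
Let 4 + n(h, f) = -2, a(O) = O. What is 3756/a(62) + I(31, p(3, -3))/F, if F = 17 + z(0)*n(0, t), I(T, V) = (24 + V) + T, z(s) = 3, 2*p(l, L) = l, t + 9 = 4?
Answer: 253/62 ≈ 4.0806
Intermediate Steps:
t = -5 (t = -9 + 4 = -5)
p(l, L) = l/2
n(h, f) = -6 (n(h, f) = -4 - 2 = -6)
I(T, V) = 24 + T + V
F = -1 (F = 17 + 3*(-6) = 17 - 18 = -1)
3756/a(62) + I(31, p(3, -3))/F = 3756/62 + (24 + 31 + (1/2)*3)/(-1) = 3756*(1/62) + (24 + 31 + 3/2)*(-1) = 1878/31 + (113/2)*(-1) = 1878/31 - 113/2 = 253/62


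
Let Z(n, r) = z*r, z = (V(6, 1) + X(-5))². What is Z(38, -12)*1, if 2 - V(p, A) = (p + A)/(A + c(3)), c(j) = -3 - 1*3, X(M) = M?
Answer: -768/25 ≈ -30.720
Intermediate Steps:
c(j) = -6 (c(j) = -3 - 3 = -6)
V(p, A) = 2 - (A + p)/(-6 + A) (V(p, A) = 2 - (p + A)/(A - 6) = 2 - (A + p)/(-6 + A))
z = 64/25 (z = ((-12 + 1 - 1*6)/(-6 + 1) - 5)² = ((-12 + 1 - 6)/(-5) - 5)² = (-⅕*(-17) - 5)² = (17/5 - 5)² = (-8/5)² = 64/25 ≈ 2.5600)
Z(n, r) = 64*r/25
Z(38, -12)*1 = ((64/25)*(-12))*1 = -768/25*1 = -768/25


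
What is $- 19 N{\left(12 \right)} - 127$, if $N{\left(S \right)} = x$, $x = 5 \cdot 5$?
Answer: $-602$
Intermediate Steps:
$x = 25$
$N{\left(S \right)} = 25$
$- 19 N{\left(12 \right)} - 127 = \left(-19\right) 25 - 127 = -475 - 127 = -602$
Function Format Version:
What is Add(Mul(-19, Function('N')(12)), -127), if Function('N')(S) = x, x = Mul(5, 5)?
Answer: -602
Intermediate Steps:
x = 25
Function('N')(S) = 25
Add(Mul(-19, Function('N')(12)), -127) = Add(Mul(-19, 25), -127) = Add(-475, -127) = -602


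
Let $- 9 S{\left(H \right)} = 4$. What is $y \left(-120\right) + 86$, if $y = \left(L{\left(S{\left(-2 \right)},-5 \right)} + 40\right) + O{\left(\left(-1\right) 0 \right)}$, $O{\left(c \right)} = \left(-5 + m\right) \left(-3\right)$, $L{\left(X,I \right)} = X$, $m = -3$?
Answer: $- \frac{22622}{3} \approx -7540.7$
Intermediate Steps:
$S{\left(H \right)} = - \frac{4}{9}$ ($S{\left(H \right)} = \left(- \frac{1}{9}\right) 4 = - \frac{4}{9}$)
$O{\left(c \right)} = 24$ ($O{\left(c \right)} = \left(-5 - 3\right) \left(-3\right) = \left(-8\right) \left(-3\right) = 24$)
$y = \frac{572}{9}$ ($y = \left(- \frac{4}{9} + 40\right) + 24 = \frac{356}{9} + 24 = \frac{572}{9} \approx 63.556$)
$y \left(-120\right) + 86 = \frac{572}{9} \left(-120\right) + 86 = - \frac{22880}{3} + 86 = - \frac{22622}{3}$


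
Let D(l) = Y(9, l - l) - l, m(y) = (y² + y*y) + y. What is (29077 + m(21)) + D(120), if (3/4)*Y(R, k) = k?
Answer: 29860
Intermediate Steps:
Y(R, k) = 4*k/3
m(y) = y + 2*y² (m(y) = (y² + y²) + y = 2*y² + y = y + 2*y²)
D(l) = -l (D(l) = 4*(l - l)/3 - l = (4/3)*0 - l = 0 - l = -l)
(29077 + m(21)) + D(120) = (29077 + 21*(1 + 2*21)) - 1*120 = (29077 + 21*(1 + 42)) - 120 = (29077 + 21*43) - 120 = (29077 + 903) - 120 = 29980 - 120 = 29860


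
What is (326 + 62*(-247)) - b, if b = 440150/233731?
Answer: -3503600378/233731 ≈ -14990.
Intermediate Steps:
b = 440150/233731 (b = 440150*(1/233731) = 440150/233731 ≈ 1.8831)
(326 + 62*(-247)) - b = (326 + 62*(-247)) - 1*440150/233731 = (326 - 15314) - 440150/233731 = -14988 - 440150/233731 = -3503600378/233731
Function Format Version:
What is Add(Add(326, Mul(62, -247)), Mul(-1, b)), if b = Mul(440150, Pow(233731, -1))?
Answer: Rational(-3503600378, 233731) ≈ -14990.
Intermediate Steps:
b = Rational(440150, 233731) (b = Mul(440150, Rational(1, 233731)) = Rational(440150, 233731) ≈ 1.8831)
Add(Add(326, Mul(62, -247)), Mul(-1, b)) = Add(Add(326, Mul(62, -247)), Mul(-1, Rational(440150, 233731))) = Add(Add(326, -15314), Rational(-440150, 233731)) = Add(-14988, Rational(-440150, 233731)) = Rational(-3503600378, 233731)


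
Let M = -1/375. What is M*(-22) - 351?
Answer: -131603/375 ≈ -350.94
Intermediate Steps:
M = -1/375 (M = -1*1/375 = -1/375 ≈ -0.0026667)
M*(-22) - 351 = -1/375*(-22) - 351 = 22/375 - 351 = -131603/375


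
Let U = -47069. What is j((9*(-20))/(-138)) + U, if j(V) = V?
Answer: -1082557/23 ≈ -47068.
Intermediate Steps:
j((9*(-20))/(-138)) + U = (9*(-20))/(-138) - 47069 = -180*(-1/138) - 47069 = 30/23 - 47069 = -1082557/23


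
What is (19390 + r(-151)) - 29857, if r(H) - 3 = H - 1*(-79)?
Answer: -10536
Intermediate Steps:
r(H) = 82 + H (r(H) = 3 + (H - 1*(-79)) = 3 + (H + 79) = 3 + (79 + H) = 82 + H)
(19390 + r(-151)) - 29857 = (19390 + (82 - 151)) - 29857 = (19390 - 69) - 29857 = 19321 - 29857 = -10536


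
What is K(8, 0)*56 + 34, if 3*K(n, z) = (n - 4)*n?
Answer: 1894/3 ≈ 631.33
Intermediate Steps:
K(n, z) = n*(-4 + n)/3 (K(n, z) = ((n - 4)*n)/3 = ((-4 + n)*n)/3 = (n*(-4 + n))/3 = n*(-4 + n)/3)
K(8, 0)*56 + 34 = ((⅓)*8*(-4 + 8))*56 + 34 = ((⅓)*8*4)*56 + 34 = (32/3)*56 + 34 = 1792/3 + 34 = 1894/3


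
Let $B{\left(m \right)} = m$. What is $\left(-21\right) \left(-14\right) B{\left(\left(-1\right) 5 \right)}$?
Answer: $-1470$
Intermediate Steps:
$\left(-21\right) \left(-14\right) B{\left(\left(-1\right) 5 \right)} = \left(-21\right) \left(-14\right) \left(\left(-1\right) 5\right) = 294 \left(-5\right) = -1470$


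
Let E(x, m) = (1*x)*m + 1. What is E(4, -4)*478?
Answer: -7170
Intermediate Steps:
E(x, m) = 1 + m*x (E(x, m) = x*m + 1 = m*x + 1 = 1 + m*x)
E(4, -4)*478 = (1 - 4*4)*478 = (1 - 16)*478 = -15*478 = -7170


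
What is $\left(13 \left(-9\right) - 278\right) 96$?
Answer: $-37920$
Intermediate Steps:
$\left(13 \left(-9\right) - 278\right) 96 = \left(-117 - 278\right) 96 = \left(-395\right) 96 = -37920$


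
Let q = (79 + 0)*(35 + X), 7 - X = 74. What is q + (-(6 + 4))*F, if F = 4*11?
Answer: -2968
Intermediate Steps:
X = -67 (X = 7 - 1*74 = 7 - 74 = -67)
F = 44
q = -2528 (q = (79 + 0)*(35 - 67) = 79*(-32) = -2528)
q + (-(6 + 4))*F = -2528 - (6 + 4)*44 = -2528 - 1*10*44 = -2528 - 10*44 = -2528 - 440 = -2968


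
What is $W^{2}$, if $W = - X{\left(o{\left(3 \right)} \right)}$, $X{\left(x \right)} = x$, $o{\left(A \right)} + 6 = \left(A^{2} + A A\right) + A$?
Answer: $225$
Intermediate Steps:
$o{\left(A \right)} = -6 + A + 2 A^{2}$ ($o{\left(A \right)} = -6 + \left(\left(A^{2} + A A\right) + A\right) = -6 + \left(\left(A^{2} + A^{2}\right) + A\right) = -6 + \left(2 A^{2} + A\right) = -6 + \left(A + 2 A^{2}\right) = -6 + A + 2 A^{2}$)
$W = -15$ ($W = - (-6 + 3 + 2 \cdot 3^{2}) = - (-6 + 3 + 2 \cdot 9) = - (-6 + 3 + 18) = \left(-1\right) 15 = -15$)
$W^{2} = \left(-15\right)^{2} = 225$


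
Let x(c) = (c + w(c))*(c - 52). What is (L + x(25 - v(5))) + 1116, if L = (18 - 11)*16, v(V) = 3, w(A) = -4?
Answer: 688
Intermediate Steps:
x(c) = (-52 + c)*(-4 + c) (x(c) = (c - 4)*(c - 52) = (-4 + c)*(-52 + c) = (-52 + c)*(-4 + c))
L = 112 (L = 7*16 = 112)
(L + x(25 - v(5))) + 1116 = (112 + (208 + (25 - 1*3)² - 56*(25 - 1*3))) + 1116 = (112 + (208 + (25 - 3)² - 56*(25 - 3))) + 1116 = (112 + (208 + 22² - 56*22)) + 1116 = (112 + (208 + 484 - 1232)) + 1116 = (112 - 540) + 1116 = -428 + 1116 = 688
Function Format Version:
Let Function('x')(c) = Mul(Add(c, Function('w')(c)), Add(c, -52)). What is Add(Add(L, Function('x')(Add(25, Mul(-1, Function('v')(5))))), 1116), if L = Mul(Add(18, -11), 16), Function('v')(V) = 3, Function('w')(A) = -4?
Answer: 688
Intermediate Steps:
Function('x')(c) = Mul(Add(-52, c), Add(-4, c)) (Function('x')(c) = Mul(Add(c, -4), Add(c, -52)) = Mul(Add(-4, c), Add(-52, c)) = Mul(Add(-52, c), Add(-4, c)))
L = 112 (L = Mul(7, 16) = 112)
Add(Add(L, Function('x')(Add(25, Mul(-1, Function('v')(5))))), 1116) = Add(Add(112, Add(208, Pow(Add(25, Mul(-1, 3)), 2), Mul(-56, Add(25, Mul(-1, 3))))), 1116) = Add(Add(112, Add(208, Pow(Add(25, -3), 2), Mul(-56, Add(25, -3)))), 1116) = Add(Add(112, Add(208, Pow(22, 2), Mul(-56, 22))), 1116) = Add(Add(112, Add(208, 484, -1232)), 1116) = Add(Add(112, -540), 1116) = Add(-428, 1116) = 688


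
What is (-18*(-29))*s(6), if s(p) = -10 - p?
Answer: -8352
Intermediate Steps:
(-18*(-29))*s(6) = (-18*(-29))*(-10 - 1*6) = 522*(-10 - 6) = 522*(-16) = -8352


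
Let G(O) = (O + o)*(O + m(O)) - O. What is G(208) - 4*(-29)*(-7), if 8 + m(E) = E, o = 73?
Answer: 113628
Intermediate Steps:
m(E) = -8 + E
G(O) = -O + (-8 + 2*O)*(73 + O) (G(O) = (O + 73)*(O + (-8 + O)) - O = (73 + O)*(-8 + 2*O) - O = (-8 + 2*O)*(73 + O) - O = -O + (-8 + 2*O)*(73 + O))
G(208) - 4*(-29)*(-7) = (-584 + 2*208**2 + 137*208) - 4*(-29)*(-7) = (-584 + 2*43264 + 28496) + 116*(-7) = (-584 + 86528 + 28496) - 812 = 114440 - 812 = 113628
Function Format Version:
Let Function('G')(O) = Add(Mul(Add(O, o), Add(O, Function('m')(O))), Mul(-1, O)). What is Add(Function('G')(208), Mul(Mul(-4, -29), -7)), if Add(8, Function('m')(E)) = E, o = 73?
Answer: 113628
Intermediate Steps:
Function('m')(E) = Add(-8, E)
Function('G')(O) = Add(Mul(-1, O), Mul(Add(-8, Mul(2, O)), Add(73, O))) (Function('G')(O) = Add(Mul(Add(O, 73), Add(O, Add(-8, O))), Mul(-1, O)) = Add(Mul(Add(73, O), Add(-8, Mul(2, O))), Mul(-1, O)) = Add(Mul(Add(-8, Mul(2, O)), Add(73, O)), Mul(-1, O)) = Add(Mul(-1, O), Mul(Add(-8, Mul(2, O)), Add(73, O))))
Add(Function('G')(208), Mul(Mul(-4, -29), -7)) = Add(Add(-584, Mul(2, Pow(208, 2)), Mul(137, 208)), Mul(Mul(-4, -29), -7)) = Add(Add(-584, Mul(2, 43264), 28496), Mul(116, -7)) = Add(Add(-584, 86528, 28496), -812) = Add(114440, -812) = 113628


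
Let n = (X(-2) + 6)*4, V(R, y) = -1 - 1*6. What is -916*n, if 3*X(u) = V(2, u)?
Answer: -40304/3 ≈ -13435.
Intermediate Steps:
V(R, y) = -7 (V(R, y) = -1 - 6 = -7)
X(u) = -7/3 (X(u) = (⅓)*(-7) = -7/3)
n = 44/3 (n = (-7/3 + 6)*4 = (11/3)*4 = 44/3 ≈ 14.667)
-916*n = -916*44/3 = -40304/3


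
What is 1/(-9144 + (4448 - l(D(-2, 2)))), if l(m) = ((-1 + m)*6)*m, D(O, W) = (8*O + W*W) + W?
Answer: -1/5356 ≈ -0.00018671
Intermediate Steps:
D(O, W) = W + W² + 8*O (D(O, W) = (8*O + W²) + W = (W² + 8*O) + W = W + W² + 8*O)
l(m) = m*(-6 + 6*m) (l(m) = (-6 + 6*m)*m = m*(-6 + 6*m))
1/(-9144 + (4448 - l(D(-2, 2)))) = 1/(-9144 + (4448 - 6*(2 + 2² + 8*(-2))*(-1 + (2 + 2² + 8*(-2))))) = 1/(-9144 + (4448 - 6*(2 + 4 - 16)*(-1 + (2 + 4 - 16)))) = 1/(-9144 + (4448 - 6*(-10)*(-1 - 10))) = 1/(-9144 + (4448 - 6*(-10)*(-11))) = 1/(-9144 + (4448 - 1*660)) = 1/(-9144 + (4448 - 660)) = 1/(-9144 + 3788) = 1/(-5356) = -1/5356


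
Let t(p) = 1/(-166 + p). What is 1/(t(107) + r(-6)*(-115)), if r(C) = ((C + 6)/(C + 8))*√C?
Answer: -59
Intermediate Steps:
r(C) = √C*(6 + C)/(8 + C) (r(C) = ((6 + C)/(8 + C))*√C = √C*(6 + C)/(8 + C))
1/(t(107) + r(-6)*(-115)) = 1/(1/(-166 + 107) + (√(-6)*(6 - 6)/(8 - 6))*(-115)) = 1/(1/(-59) + ((I*√6)*0/2)*(-115)) = 1/(-1/59 + ((I*√6)*(½)*0)*(-115)) = 1/(-1/59 + 0*(-115)) = 1/(-1/59 + 0) = 1/(-1/59) = -59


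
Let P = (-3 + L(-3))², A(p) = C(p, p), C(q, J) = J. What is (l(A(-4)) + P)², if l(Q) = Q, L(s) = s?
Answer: 1024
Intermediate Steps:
A(p) = p
P = 36 (P = (-3 - 3)² = (-6)² = 36)
(l(A(-4)) + P)² = (-4 + 36)² = 32² = 1024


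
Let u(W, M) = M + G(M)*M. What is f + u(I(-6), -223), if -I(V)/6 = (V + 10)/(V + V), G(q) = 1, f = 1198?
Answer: 752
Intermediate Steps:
I(V) = -3*(10 + V)/V (I(V) = -6*(V + 10)/(V + V) = -6*(10 + V)/(2*V) = -6*(10 + V)*1/(2*V) = -3*(10 + V)/V)
u(W, M) = 2*M (u(W, M) = M + 1*M = M + M = 2*M)
f + u(I(-6), -223) = 1198 + 2*(-223) = 1198 - 446 = 752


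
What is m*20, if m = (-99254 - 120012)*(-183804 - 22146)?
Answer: 903156654000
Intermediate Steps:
m = 45157832700 (m = -219266*(-205950) = 45157832700)
m*20 = 45157832700*20 = 903156654000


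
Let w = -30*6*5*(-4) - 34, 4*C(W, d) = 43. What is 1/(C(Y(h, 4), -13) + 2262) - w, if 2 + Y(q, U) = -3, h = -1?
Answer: -32418502/9091 ≈ -3566.0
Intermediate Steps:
Y(q, U) = -5 (Y(q, U) = -2 - 3 = -5)
C(W, d) = 43/4 (C(W, d) = (¼)*43 = 43/4)
w = 3566 (w = -900*(-4) - 34 = -30*(-120) - 34 = 3600 - 34 = 3566)
1/(C(Y(h, 4), -13) + 2262) - w = 1/(43/4 + 2262) - 1*3566 = 1/(9091/4) - 3566 = 4/9091 - 3566 = -32418502/9091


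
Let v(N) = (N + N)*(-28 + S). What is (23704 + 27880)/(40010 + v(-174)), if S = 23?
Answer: 25792/20875 ≈ 1.2355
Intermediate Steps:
v(N) = -10*N (v(N) = (N + N)*(-28 + 23) = (2*N)*(-5) = -10*N)
(23704 + 27880)/(40010 + v(-174)) = (23704 + 27880)/(40010 - 10*(-174)) = 51584/(40010 + 1740) = 51584/41750 = 51584*(1/41750) = 25792/20875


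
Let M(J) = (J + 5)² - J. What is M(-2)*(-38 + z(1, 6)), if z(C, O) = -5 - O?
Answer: -539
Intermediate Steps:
M(J) = (5 + J)² - J
M(-2)*(-38 + z(1, 6)) = ((5 - 2)² - 1*(-2))*(-38 + (-5 - 1*6)) = (3² + 2)*(-38 + (-5 - 6)) = (9 + 2)*(-38 - 11) = 11*(-49) = -539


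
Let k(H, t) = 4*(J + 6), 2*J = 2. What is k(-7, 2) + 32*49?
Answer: 1596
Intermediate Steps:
J = 1 (J = (½)*2 = 1)
k(H, t) = 28 (k(H, t) = 4*(1 + 6) = 4*7 = 28)
k(-7, 2) + 32*49 = 28 + 32*49 = 28 + 1568 = 1596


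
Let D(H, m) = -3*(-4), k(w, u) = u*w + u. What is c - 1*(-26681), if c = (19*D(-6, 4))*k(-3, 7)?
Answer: 23489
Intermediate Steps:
k(w, u) = u + u*w
D(H, m) = 12
c = -3192 (c = (19*12)*(7*(1 - 3)) = 228*(7*(-2)) = 228*(-14) = -3192)
c - 1*(-26681) = -3192 - 1*(-26681) = -3192 + 26681 = 23489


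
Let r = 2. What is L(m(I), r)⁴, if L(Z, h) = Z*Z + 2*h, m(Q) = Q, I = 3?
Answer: 28561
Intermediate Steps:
L(Z, h) = Z² + 2*h
L(m(I), r)⁴ = (3² + 2*2)⁴ = (9 + 4)⁴ = 13⁴ = 28561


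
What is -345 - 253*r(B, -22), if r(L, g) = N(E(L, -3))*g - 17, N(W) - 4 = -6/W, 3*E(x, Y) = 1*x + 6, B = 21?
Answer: 67528/3 ≈ 22509.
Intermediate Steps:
E(x, Y) = 2 + x/3 (E(x, Y) = (1*x + 6)/3 = (x + 6)/3 = (6 + x)/3 = 2 + x/3)
N(W) = 4 - 6/W
r(L, g) = -17 + g*(4 - 6/(2 + L/3)) (r(L, g) = (4 - 6/(2 + L/3))*g - 17 = g*(4 - 6/(2 + L/3)) - 17 = -17 + g*(4 - 6/(2 + L/3)))
-345 - 253*r(B, -22) = -345 - 253*(-102 - 17*21 + 2*(-22)*(3 + 2*21))/(6 + 21) = -345 - 253*(-102 - 357 + 2*(-22)*(3 + 42))/27 = -345 - 253*(-102 - 357 + 2*(-22)*45)/27 = -345 - 253*(-102 - 357 - 1980)/27 = -345 - 253*(-2439)/27 = -345 - 253*(-271/3) = -345 + 68563/3 = 67528/3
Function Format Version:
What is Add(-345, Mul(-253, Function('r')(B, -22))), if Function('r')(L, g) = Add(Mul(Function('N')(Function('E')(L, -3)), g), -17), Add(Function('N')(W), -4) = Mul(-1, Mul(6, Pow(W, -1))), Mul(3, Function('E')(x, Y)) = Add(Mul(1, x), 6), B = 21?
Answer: Rational(67528, 3) ≈ 22509.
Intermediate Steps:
Function('E')(x, Y) = Add(2, Mul(Rational(1, 3), x)) (Function('E')(x, Y) = Mul(Rational(1, 3), Add(Mul(1, x), 6)) = Mul(Rational(1, 3), Add(x, 6)) = Mul(Rational(1, 3), Add(6, x)) = Add(2, Mul(Rational(1, 3), x)))
Function('N')(W) = Add(4, Mul(-6, Pow(W, -1))) (Function('N')(W) = Add(4, Mul(-1, Mul(6, Pow(W, -1)))) = Add(4, Mul(-6, Pow(W, -1))))
Function('r')(L, g) = Add(-17, Mul(g, Add(4, Mul(-6, Pow(Add(2, Mul(Rational(1, 3), L)), -1))))) (Function('r')(L, g) = Add(Mul(Add(4, Mul(-6, Pow(Add(2, Mul(Rational(1, 3), L)), -1))), g), -17) = Add(Mul(g, Add(4, Mul(-6, Pow(Add(2, Mul(Rational(1, 3), L)), -1)))), -17) = Add(-17, Mul(g, Add(4, Mul(-6, Pow(Add(2, Mul(Rational(1, 3), L)), -1))))))
Add(-345, Mul(-253, Function('r')(B, -22))) = Add(-345, Mul(-253, Mul(Pow(Add(6, 21), -1), Add(-102, Mul(-17, 21), Mul(2, -22, Add(3, Mul(2, 21))))))) = Add(-345, Mul(-253, Mul(Pow(27, -1), Add(-102, -357, Mul(2, -22, Add(3, 42)))))) = Add(-345, Mul(-253, Mul(Rational(1, 27), Add(-102, -357, Mul(2, -22, 45))))) = Add(-345, Mul(-253, Mul(Rational(1, 27), Add(-102, -357, -1980)))) = Add(-345, Mul(-253, Mul(Rational(1, 27), -2439))) = Add(-345, Mul(-253, Rational(-271, 3))) = Add(-345, Rational(68563, 3)) = Rational(67528, 3)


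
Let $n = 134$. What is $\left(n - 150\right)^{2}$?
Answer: $256$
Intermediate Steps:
$\left(n - 150\right)^{2} = \left(134 - 150\right)^{2} = \left(-16\right)^{2} = 256$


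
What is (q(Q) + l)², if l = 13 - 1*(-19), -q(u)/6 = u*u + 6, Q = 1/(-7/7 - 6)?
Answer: 40804/2401 ≈ 16.995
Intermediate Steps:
Q = -⅐ (Q = 1/(-7*⅐ - 6) = 1/(-1 - 6) = 1/(-7) = -⅐ ≈ -0.14286)
q(u) = -36 - 6*u² (q(u) = -6*(u*u + 6) = -6*(u² + 6) = -6*(6 + u²) = -36 - 6*u²)
l = 32 (l = 13 + 19 = 32)
(q(Q) + l)² = ((-36 - 6*(-⅐)²) + 32)² = ((-36 - 6*1/49) + 32)² = ((-36 - 6/49) + 32)² = (-1770/49 + 32)² = (-202/49)² = 40804/2401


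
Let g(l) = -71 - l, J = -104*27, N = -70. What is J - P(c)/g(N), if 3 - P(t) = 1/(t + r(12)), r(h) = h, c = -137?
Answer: -350624/125 ≈ -2805.0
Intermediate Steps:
J = -2808
P(t) = 3 - 1/(12 + t) (P(t) = 3 - 1/(t + 12) = 3 - 1/(12 + t))
J - P(c)/g(N) = -2808 - (35 + 3*(-137))/(12 - 137)/(-71 - 1*(-70)) = -2808 - (35 - 411)/(-125)/(-71 + 70) = -2808 - (-1/125*(-376))/(-1) = -2808 - 376*(-1)/125 = -2808 - 1*(-376/125) = -2808 + 376/125 = -350624/125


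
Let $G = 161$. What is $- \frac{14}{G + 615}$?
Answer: $- \frac{7}{388} \approx -0.018041$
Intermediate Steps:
$- \frac{14}{G + 615} = - \frac{14}{161 + 615} = - \frac{14}{776} = \left(-14\right) \frac{1}{776} = - \frac{7}{388}$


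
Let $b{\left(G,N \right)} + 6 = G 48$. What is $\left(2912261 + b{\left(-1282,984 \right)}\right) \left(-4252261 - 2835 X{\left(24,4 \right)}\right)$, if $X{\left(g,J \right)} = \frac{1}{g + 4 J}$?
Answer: $- \frac{96977626162945}{8} \approx -1.2122 \cdot 10^{13}$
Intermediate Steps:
$b{\left(G,N \right)} = -6 + 48 G$ ($b{\left(G,N \right)} = -6 + G 48 = -6 + 48 G$)
$\left(2912261 + b{\left(-1282,984 \right)}\right) \left(-4252261 - 2835 X{\left(24,4 \right)}\right) = \left(2912261 + \left(-6 + 48 \left(-1282\right)\right)\right) \left(-4252261 - \frac{2835}{24 + 4 \cdot 4}\right) = \left(2912261 - 61542\right) \left(-4252261 - \frac{2835}{24 + 16}\right) = \left(2912261 - 61542\right) \left(-4252261 - \frac{2835}{40}\right) = 2850719 \left(-4252261 - \frac{567}{8}\right) = 2850719 \left(- \frac{34018655}{8}\right) = - \frac{96977626162945}{8}$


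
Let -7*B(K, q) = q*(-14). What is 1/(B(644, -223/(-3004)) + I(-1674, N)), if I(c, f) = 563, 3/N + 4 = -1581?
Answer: 1502/845849 ≈ 0.0017757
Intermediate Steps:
N = -3/1585 (N = 3/(-4 - 1581) = 3/(-1585) = 3*(-1/1585) = -3/1585 ≈ -0.0018927)
B(K, q) = 2*q (B(K, q) = -q*(-14)/7 = -(-2)*q = 2*q)
1/(B(644, -223/(-3004)) + I(-1674, N)) = 1/(2*(-223/(-3004)) + 563) = 1/(2*(-223*(-1/3004)) + 563) = 1/(2*(223/3004) + 563) = 1/(223/1502 + 563) = 1/(845849/1502) = 1502/845849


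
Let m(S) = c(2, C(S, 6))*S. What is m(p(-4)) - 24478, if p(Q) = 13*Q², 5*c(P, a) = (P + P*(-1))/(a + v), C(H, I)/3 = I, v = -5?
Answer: -24478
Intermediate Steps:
C(H, I) = 3*I
c(P, a) = 0 (c(P, a) = ((P + P*(-1))/(a - 5))/5 = ((P - P)/(-5 + a))/5 = (0/(-5 + a))/5 = (⅕)*0 = 0)
m(S) = 0 (m(S) = 0*S = 0)
m(p(-4)) - 24478 = 0 - 24478 = -24478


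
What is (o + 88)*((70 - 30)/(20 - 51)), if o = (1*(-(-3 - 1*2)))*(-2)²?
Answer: -4320/31 ≈ -139.35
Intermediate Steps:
o = 20 (o = (1*(-(-3 - 2)))*4 = (1*(-1*(-5)))*4 = (1*5)*4 = 5*4 = 20)
(o + 88)*((70 - 30)/(20 - 51)) = (20 + 88)*((70 - 30)/(20 - 51)) = 108*(40/(-31)) = 108*(40*(-1/31)) = 108*(-40/31) = -4320/31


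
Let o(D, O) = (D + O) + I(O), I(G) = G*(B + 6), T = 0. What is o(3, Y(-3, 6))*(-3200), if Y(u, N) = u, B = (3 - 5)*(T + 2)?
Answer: 19200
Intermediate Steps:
B = -4 (B = (3 - 5)*(0 + 2) = -2*2 = -4)
I(G) = 2*G (I(G) = G*(-4 + 6) = G*2 = 2*G)
o(D, O) = D + 3*O (o(D, O) = (D + O) + 2*O = D + 3*O)
o(3, Y(-3, 6))*(-3200) = (3 + 3*(-3))*(-3200) = (3 - 9)*(-3200) = -6*(-3200) = 19200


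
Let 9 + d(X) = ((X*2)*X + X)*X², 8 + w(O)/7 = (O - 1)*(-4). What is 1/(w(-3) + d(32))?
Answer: 1/2129967 ≈ 4.6949e-7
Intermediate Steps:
w(O) = -28 - 28*O (w(O) = -56 + 7*((O - 1)*(-4)) = -56 + 7*((-1 + O)*(-4)) = -56 + 7*(4 - 4*O) = -56 + (28 - 28*O) = -28 - 28*O)
d(X) = -9 + X²*(X + 2*X²) (d(X) = -9 + ((X*2)*X + X)*X² = -9 + ((2*X)*X + X)*X² = -9 + (2*X² + X)*X² = -9 + (X + 2*X²)*X² = -9 + X²*(X + 2*X²))
1/(w(-3) + d(32)) = 1/((-28 - 28*(-3)) + (-9 + 32³ + 2*32⁴)) = 1/((-28 + 84) + (-9 + 32768 + 2*1048576)) = 1/(56 + (-9 + 32768 + 2097152)) = 1/(56 + 2129911) = 1/2129967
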